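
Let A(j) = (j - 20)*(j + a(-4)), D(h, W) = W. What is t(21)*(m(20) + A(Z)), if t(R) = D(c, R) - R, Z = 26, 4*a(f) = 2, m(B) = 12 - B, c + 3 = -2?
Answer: 0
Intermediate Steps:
c = -5 (c = -3 - 2 = -5)
a(f) = ½ (a(f) = (¼)*2 = ½)
A(j) = (½ + j)*(-20 + j) (A(j) = (j - 20)*(j + ½) = (-20 + j)*(½ + j) = (½ + j)*(-20 + j))
t(R) = 0 (t(R) = R - R = 0)
t(21)*(m(20) + A(Z)) = 0*((12 - 1*20) + (-10 + 26² - 39/2*26)) = 0*((12 - 20) + (-10 + 676 - 507)) = 0*(-8 + 159) = 0*151 = 0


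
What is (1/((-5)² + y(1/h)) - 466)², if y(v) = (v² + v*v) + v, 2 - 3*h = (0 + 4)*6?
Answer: 1971039099969/9078169 ≈ 2.1712e+5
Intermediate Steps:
h = -22/3 (h = ⅔ - (0 + 4)*6/3 = ⅔ - 4*6/3 = ⅔ - ⅓*24 = ⅔ - 8 = -22/3 ≈ -7.3333)
y(v) = v + 2*v² (y(v) = (v² + v²) + v = 2*v² + v = v + 2*v²)
(1/((-5)² + y(1/h)) - 466)² = (1/((-5)² + (1 + 2/(-22/3))/(-22/3)) - 466)² = (1/(25 - 3*(1 + 2*(-3/22))/22) - 466)² = (1/(25 - 3*(1 - 3/11)/22) - 466)² = (1/(25 - 3/22*8/11) - 466)² = (1/(25 - 12/121) - 466)² = (1/(3013/121) - 466)² = (121/3013 - 466)² = (-1403937/3013)² = 1971039099969/9078169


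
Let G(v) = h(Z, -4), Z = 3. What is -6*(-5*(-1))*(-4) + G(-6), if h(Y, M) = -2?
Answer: 118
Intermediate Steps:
G(v) = -2
-6*(-5*(-1))*(-4) + G(-6) = -6*(-5*(-1))*(-4) - 2 = -30*(-4) - 2 = -6*(-20) - 2 = 120 - 2 = 118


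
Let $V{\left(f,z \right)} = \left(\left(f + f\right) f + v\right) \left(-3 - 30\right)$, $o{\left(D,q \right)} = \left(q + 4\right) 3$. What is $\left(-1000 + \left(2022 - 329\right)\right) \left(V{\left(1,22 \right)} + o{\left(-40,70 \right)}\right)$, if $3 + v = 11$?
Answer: $-74844$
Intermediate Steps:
$o{\left(D,q \right)} = 12 + 3 q$ ($o{\left(D,q \right)} = \left(4 + q\right) 3 = 12 + 3 q$)
$v = 8$ ($v = -3 + 11 = 8$)
$V{\left(f,z \right)} = -264 - 66 f^{2}$ ($V{\left(f,z \right)} = \left(\left(f + f\right) f + 8\right) \left(-3 - 30\right) = \left(2 f f + 8\right) \left(-33\right) = \left(2 f^{2} + 8\right) \left(-33\right) = \left(8 + 2 f^{2}\right) \left(-33\right) = -264 - 66 f^{2}$)
$\left(-1000 + \left(2022 - 329\right)\right) \left(V{\left(1,22 \right)} + o{\left(-40,70 \right)}\right) = \left(-1000 + \left(2022 - 329\right)\right) \left(\left(-264 - 66 \cdot 1^{2}\right) + \left(12 + 3 \cdot 70\right)\right) = \left(-1000 + 1693\right) \left(\left(-264 - 66\right) + \left(12 + 210\right)\right) = 693 \left(\left(-264 - 66\right) + 222\right) = 693 \left(-330 + 222\right) = 693 \left(-108\right) = -74844$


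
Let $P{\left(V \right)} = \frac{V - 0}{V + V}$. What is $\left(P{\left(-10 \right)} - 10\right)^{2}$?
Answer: $\frac{361}{4} \approx 90.25$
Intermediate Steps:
$P{\left(V \right)} = \frac{1}{2}$ ($P{\left(V \right)} = \frac{V + 0}{2 V} = V \frac{1}{2 V} = \frac{1}{2}$)
$\left(P{\left(-10 \right)} - 10\right)^{2} = \left(\frac{1}{2} - 10\right)^{2} = \left(- \frac{19}{2}\right)^{2} = \frac{361}{4}$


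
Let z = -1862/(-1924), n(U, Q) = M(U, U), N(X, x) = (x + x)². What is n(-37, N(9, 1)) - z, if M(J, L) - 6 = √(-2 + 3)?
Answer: 5803/962 ≈ 6.0322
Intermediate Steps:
M(J, L) = 7 (M(J, L) = 6 + √(-2 + 3) = 6 + √1 = 6 + 1 = 7)
N(X, x) = 4*x² (N(X, x) = (2*x)² = 4*x²)
n(U, Q) = 7
z = 931/962 (z = -1862*(-1/1924) = 931/962 ≈ 0.96778)
n(-37, N(9, 1)) - z = 7 - 1*931/962 = 7 - 931/962 = 5803/962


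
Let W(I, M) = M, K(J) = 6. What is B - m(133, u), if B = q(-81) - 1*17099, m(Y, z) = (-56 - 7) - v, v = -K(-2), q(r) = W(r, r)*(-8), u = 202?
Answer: -16394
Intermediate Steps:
q(r) = -8*r (q(r) = r*(-8) = -8*r)
v = -6 (v = -1*6 = -6)
m(Y, z) = -57 (m(Y, z) = (-56 - 7) - 1*(-6) = -63 + 6 = -57)
B = -16451 (B = -8*(-81) - 1*17099 = 648 - 17099 = -16451)
B - m(133, u) = -16451 - 1*(-57) = -16451 + 57 = -16394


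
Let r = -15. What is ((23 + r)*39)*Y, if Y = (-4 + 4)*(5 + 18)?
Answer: 0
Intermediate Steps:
Y = 0 (Y = 0*23 = 0)
((23 + r)*39)*Y = ((23 - 15)*39)*0 = (8*39)*0 = 312*0 = 0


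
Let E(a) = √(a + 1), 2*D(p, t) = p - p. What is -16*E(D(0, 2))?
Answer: -16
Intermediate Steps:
D(p, t) = 0 (D(p, t) = (p - p)/2 = (½)*0 = 0)
E(a) = √(1 + a)
-16*E(D(0, 2)) = -16*√(1 + 0) = -16*√1 = -16*1 = -16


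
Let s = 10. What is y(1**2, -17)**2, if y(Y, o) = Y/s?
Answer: 1/100 ≈ 0.010000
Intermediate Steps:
y(Y, o) = Y/10
y(1**2, -17)**2 = ((1/10)*1**2)**2 = ((1/10)*1)**2 = (1/10)**2 = 1/100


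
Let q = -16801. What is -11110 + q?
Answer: -27911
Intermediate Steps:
-11110 + q = -11110 - 16801 = -27911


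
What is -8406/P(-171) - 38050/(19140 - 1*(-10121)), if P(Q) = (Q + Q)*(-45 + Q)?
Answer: -169822087/120087144 ≈ -1.4142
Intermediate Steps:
P(Q) = 2*Q*(-45 + Q) (P(Q) = (2*Q)*(-45 + Q) = 2*Q*(-45 + Q))
-8406/P(-171) - 38050/(19140 - 1*(-10121)) = -8406*(-1/(342*(-45 - 171))) - 38050/(19140 - 1*(-10121)) = -8406/(2*(-171)*(-216)) - 38050/(19140 + 10121) = -8406/73872 - 38050/29261 = -8406*1/73872 - 38050*1/29261 = -467/4104 - 38050/29261 = -169822087/120087144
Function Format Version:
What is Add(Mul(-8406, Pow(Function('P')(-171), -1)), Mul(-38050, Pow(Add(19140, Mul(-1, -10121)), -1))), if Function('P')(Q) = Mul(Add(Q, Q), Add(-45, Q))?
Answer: Rational(-169822087, 120087144) ≈ -1.4142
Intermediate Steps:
Function('P')(Q) = Mul(2, Q, Add(-45, Q)) (Function('P')(Q) = Mul(Mul(2, Q), Add(-45, Q)) = Mul(2, Q, Add(-45, Q)))
Add(Mul(-8406, Pow(Function('P')(-171), -1)), Mul(-38050, Pow(Add(19140, Mul(-1, -10121)), -1))) = Add(Mul(-8406, Pow(Mul(2, -171, Add(-45, -171)), -1)), Mul(-38050, Pow(Add(19140, Mul(-1, -10121)), -1))) = Add(Mul(-8406, Pow(Mul(2, -171, -216), -1)), Mul(-38050, Pow(Add(19140, 10121), -1))) = Add(Mul(-8406, Pow(73872, -1)), Mul(-38050, Pow(29261, -1))) = Add(Mul(-8406, Rational(1, 73872)), Mul(-38050, Rational(1, 29261))) = Add(Rational(-467, 4104), Rational(-38050, 29261)) = Rational(-169822087, 120087144)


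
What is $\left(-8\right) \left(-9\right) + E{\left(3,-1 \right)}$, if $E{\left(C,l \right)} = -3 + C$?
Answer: $72$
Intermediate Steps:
$\left(-8\right) \left(-9\right) + E{\left(3,-1 \right)} = \left(-8\right) \left(-9\right) + \left(-3 + 3\right) = 72 + 0 = 72$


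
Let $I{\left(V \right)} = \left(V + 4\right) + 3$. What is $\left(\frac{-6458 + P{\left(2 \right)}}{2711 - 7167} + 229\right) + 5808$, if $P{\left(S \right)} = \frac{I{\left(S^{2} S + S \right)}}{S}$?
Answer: $\frac{53814643}{8912} \approx 6038.4$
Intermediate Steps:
$I{\left(V \right)} = 7 + V$ ($I{\left(V \right)} = \left(4 + V\right) + 3 = 7 + V$)
$P{\left(S \right)} = \frac{7 + S + S^{3}}{S}$ ($P{\left(S \right)} = \frac{7 + \left(S^{2} S + S\right)}{S} = \frac{7 + \left(S^{3} + S\right)}{S} = \frac{7 + \left(S + S^{3}\right)}{S} = \frac{7 + S + S^{3}}{S}$)
$\left(\frac{-6458 + P{\left(2 \right)}}{2711 - 7167} + 229\right) + 5808 = \left(\frac{-6458 + \frac{7 + 2 + 2^{3}}{2}}{2711 - 7167} + 229\right) + 5808 = \left(\frac{-6458 + \frac{7 + 2 + 8}{2}}{-4456} + 229\right) + 5808 = \left(\left(-6458 + \frac{1}{2} \cdot 17\right) \left(- \frac{1}{4456}\right) + 229\right) + 5808 = \left(\left(-6458 + \frac{17}{2}\right) \left(- \frac{1}{4456}\right) + 229\right) + 5808 = \left(\left(- \frac{12899}{2}\right) \left(- \frac{1}{4456}\right) + 229\right) + 5808 = \left(\frac{12899}{8912} + 229\right) + 5808 = \frac{2053747}{8912} + 5808 = \frac{53814643}{8912}$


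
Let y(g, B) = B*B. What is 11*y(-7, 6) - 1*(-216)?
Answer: 612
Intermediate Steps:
y(g, B) = B²
11*y(-7, 6) - 1*(-216) = 11*6² - 1*(-216) = 11*36 + 216 = 396 + 216 = 612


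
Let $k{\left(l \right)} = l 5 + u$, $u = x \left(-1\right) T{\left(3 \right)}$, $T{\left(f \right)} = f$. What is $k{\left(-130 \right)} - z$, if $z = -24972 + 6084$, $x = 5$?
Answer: $18223$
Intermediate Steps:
$z = -18888$
$u = -15$ ($u = 5 \left(-1\right) 3 = \left(-5\right) 3 = -15$)
$k{\left(l \right)} = -15 + 5 l$ ($k{\left(l \right)} = l 5 - 15 = 5 l - 15 = -15 + 5 l$)
$k{\left(-130 \right)} - z = \left(-15 + 5 \left(-130\right)\right) - -18888 = \left(-15 - 650\right) + 18888 = -665 + 18888 = 18223$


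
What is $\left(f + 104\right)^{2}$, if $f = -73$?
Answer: $961$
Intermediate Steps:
$\left(f + 104\right)^{2} = \left(-73 + 104\right)^{2} = 31^{2} = 961$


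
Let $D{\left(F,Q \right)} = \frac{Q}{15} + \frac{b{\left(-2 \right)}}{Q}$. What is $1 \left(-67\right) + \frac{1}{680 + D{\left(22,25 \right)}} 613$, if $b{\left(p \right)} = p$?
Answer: $- \frac{3378998}{51119} \approx -66.101$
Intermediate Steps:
$D{\left(F,Q \right)} = - \frac{2}{Q} + \frac{Q}{15}$ ($D{\left(F,Q \right)} = \frac{Q}{15} - \frac{2}{Q} = - \frac{2}{Q} + \frac{Q}{15}$)
$1 \left(-67\right) + \frac{1}{680 + D{\left(22,25 \right)}} 613 = 1 \left(-67\right) + \frac{1}{680 + \left(- \frac{2}{25} + \frac{1}{15} \cdot 25\right)} 613 = -67 + \frac{1}{680 + \left(\left(-2\right) \frac{1}{25} + \frac{5}{3}\right)} 613 = -67 + \frac{1}{680 + \left(- \frac{2}{25} + \frac{5}{3}\right)} 613 = -67 + \frac{1}{680 + \frac{119}{75}} \cdot 613 = -67 + \frac{1}{\frac{51119}{75}} \cdot 613 = -67 + \frac{75}{51119} \cdot 613 = -67 + \frac{45975}{51119} = - \frac{3378998}{51119}$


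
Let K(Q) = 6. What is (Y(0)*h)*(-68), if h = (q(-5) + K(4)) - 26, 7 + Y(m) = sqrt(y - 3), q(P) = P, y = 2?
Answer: -11900 + 1700*I ≈ -11900.0 + 1700.0*I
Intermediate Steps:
Y(m) = -7 + I (Y(m) = -7 + sqrt(2 - 3) = -7 + sqrt(-1) = -7 + I)
h = -25 (h = (-5 + 6) - 26 = 1 - 26 = -25)
(Y(0)*h)*(-68) = ((-7 + I)*(-25))*(-68) = (175 - 25*I)*(-68) = -11900 + 1700*I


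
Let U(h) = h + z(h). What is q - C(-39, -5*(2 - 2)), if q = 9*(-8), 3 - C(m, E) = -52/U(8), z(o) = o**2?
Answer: -1363/18 ≈ -75.722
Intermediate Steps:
U(h) = h + h**2
C(m, E) = 67/18 (C(m, E) = 3 - (-52)/(8*(1 + 8)) = 3 - (-52)/(8*9) = 3 - (-52)/72 = 3 - 1*(-13/18) = 3 + 13/18 = 67/18)
q = -72
q - C(-39, -5*(2 - 2)) = -72 - 1*67/18 = -72 - 67/18 = -1363/18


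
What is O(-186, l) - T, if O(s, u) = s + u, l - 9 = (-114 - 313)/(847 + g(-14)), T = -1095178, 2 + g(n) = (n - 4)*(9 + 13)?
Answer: 491655022/449 ≈ 1.0950e+6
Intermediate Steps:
g(n) = -90 + 22*n (g(n) = -2 + (n - 4)*(9 + 13) = -2 + (-4 + n)*22 = -2 + (-88 + 22*n) = -90 + 22*n)
l = 3614/449 (l = 9 + (-114 - 313)/(847 + (-90 + 22*(-14))) = 9 - 427/(847 + (-90 - 308)) = 9 - 427/(847 - 398) = 9 - 427/449 = 3614/449 ≈ 8.0490)
O(-186, l) - T = (-186 + 3614/449) - 1*(-1095178) = -79900/449 + 1095178 = 491655022/449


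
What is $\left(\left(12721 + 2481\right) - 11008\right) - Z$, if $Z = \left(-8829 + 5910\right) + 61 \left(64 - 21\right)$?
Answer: $4490$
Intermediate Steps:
$Z = -296$ ($Z = -2919 + 61 \cdot 43 = -2919 + 2623 = -296$)
$\left(\left(12721 + 2481\right) - 11008\right) - Z = \left(\left(12721 + 2481\right) - 11008\right) - -296 = \left(15202 - 11008\right) + 296 = 4194 + 296 = 4490$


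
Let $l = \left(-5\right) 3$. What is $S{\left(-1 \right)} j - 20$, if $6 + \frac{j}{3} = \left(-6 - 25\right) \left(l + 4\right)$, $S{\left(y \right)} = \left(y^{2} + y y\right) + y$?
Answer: $985$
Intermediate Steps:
$l = -15$
$S{\left(y \right)} = y + 2 y^{2}$ ($S{\left(y \right)} = \left(y^{2} + y^{2}\right) + y = 2 y^{2} + y = y + 2 y^{2}$)
$j = 1005$ ($j = -18 + 3 \left(-6 - 25\right) \left(-15 + 4\right) = -18 + 3 \left(\left(-31\right) \left(-11\right)\right) = -18 + 3 \cdot 341 = -18 + 1023 = 1005$)
$S{\left(-1 \right)} j - 20 = - (1 + 2 \left(-1\right)) 1005 - 20 = - (1 - 2) 1005 - 20 = \left(-1\right) \left(-1\right) 1005 - 20 = 1 \cdot 1005 - 20 = 1005 - 20 = 985$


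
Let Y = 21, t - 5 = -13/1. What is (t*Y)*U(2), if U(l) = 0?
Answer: 0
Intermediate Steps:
t = -8 (t = 5 - 13/1 = 5 - 13*1 = 5 - 13 = -8)
(t*Y)*U(2) = -8*21*0 = -168*0 = 0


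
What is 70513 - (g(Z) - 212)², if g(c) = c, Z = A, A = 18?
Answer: 32877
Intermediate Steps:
Z = 18
70513 - (g(Z) - 212)² = 70513 - (18 - 212)² = 70513 - 1*(-194)² = 70513 - 1*37636 = 70513 - 37636 = 32877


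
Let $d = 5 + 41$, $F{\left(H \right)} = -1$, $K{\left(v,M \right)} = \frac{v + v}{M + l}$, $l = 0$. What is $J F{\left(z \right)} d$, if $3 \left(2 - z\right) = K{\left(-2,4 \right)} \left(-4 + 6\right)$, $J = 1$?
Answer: $-46$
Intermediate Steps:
$K{\left(v,M \right)} = \frac{2 v}{M}$ ($K{\left(v,M \right)} = \frac{v + v}{M + 0} = \frac{2 v}{M}$)
$z = \frac{8}{3}$ ($z = 2 - \frac{2 \left(-2\right) \frac{1}{4} \left(-4 + 6\right)}{3} = 2 - \frac{2 \left(-2\right) \frac{1}{4} \cdot 2}{3} = 2 - \frac{\left(-1\right) 2}{3} = 2 - - \frac{2}{3} = 2 + \frac{2}{3} = \frac{8}{3} \approx 2.6667$)
$d = 46$
$J F{\left(z \right)} d = 1 \left(-1\right) 46 = \left(-1\right) 46 = -46$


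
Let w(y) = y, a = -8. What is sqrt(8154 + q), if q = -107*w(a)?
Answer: sqrt(9010) ≈ 94.921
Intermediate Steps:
q = 856 (q = -107*(-8) = 856)
sqrt(8154 + q) = sqrt(8154 + 856) = sqrt(9010)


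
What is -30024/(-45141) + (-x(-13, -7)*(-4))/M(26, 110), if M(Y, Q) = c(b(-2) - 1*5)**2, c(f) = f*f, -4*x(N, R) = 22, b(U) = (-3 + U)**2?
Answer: 800474483/1203760000 ≈ 0.66498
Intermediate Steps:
x(N, R) = -11/2 (x(N, R) = -1/4*22 = -11/2)
c(f) = f**2
M(Y, Q) = 160000 (M(Y, Q) = (((-3 - 2)**2 - 1*5)**2)**2 = (((-5)**2 - 5)**2)**2 = ((25 - 5)**2)**2 = (20**2)**2 = 400**2 = 160000)
-30024/(-45141) + (-x(-13, -7)*(-4))/M(26, 110) = -30024/(-45141) + (-1*(-11/2)*(-4))/160000 = -30024*(-1/45141) + ((11/2)*(-4))*(1/160000) = 10008/15047 - 22*1/160000 = 10008/15047 - 11/80000 = 800474483/1203760000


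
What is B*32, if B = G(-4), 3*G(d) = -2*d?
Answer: 256/3 ≈ 85.333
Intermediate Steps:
G(d) = -2*d/3 (G(d) = (-2*d)/3 = -2*d/3)
B = 8/3 (B = -⅔*(-4) = 8/3 ≈ 2.6667)
B*32 = (8/3)*32 = 256/3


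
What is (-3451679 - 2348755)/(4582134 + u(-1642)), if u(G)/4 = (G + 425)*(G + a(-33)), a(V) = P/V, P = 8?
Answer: -5629833/12206671 ≈ -0.46121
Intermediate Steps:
a(V) = 8/V
u(G) = 4*(425 + G)*(-8/33 + G) (u(G) = 4*((G + 425)*(G + 8/(-33))) = 4*((425 + G)*(G + 8*(-1/33))) = 4*((425 + G)*(G - 8/33)) = 4*((425 + G)*(-8/33 + G)) = 4*(425 + G)*(-8/33 + G))
(-3451679 - 2348755)/(4582134 + u(-1642)) = (-3451679 - 2348755)/(4582134 + (-13600/33 + 4*(-1642)² + (56068/33)*(-1642))) = -5800434/(4582134 + (-13600/33 + 4*2696164 - 92063656/33)) = -5800434/(4582134 + (-13600/33 + 10784656 - 92063656/33)) = -5800434/(4582134 + 263816392/33) = -5800434/415026814/33 = -5800434*33/415026814 = -5629833/12206671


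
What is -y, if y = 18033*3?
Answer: -54099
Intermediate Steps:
y = 54099
-y = -1*54099 = -54099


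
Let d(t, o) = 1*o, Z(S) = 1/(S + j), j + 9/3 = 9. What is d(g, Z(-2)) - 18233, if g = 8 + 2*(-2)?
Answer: -72931/4 ≈ -18233.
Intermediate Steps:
j = 6 (j = -3 + 9 = 6)
g = 4 (g = 8 - 4 = 4)
Z(S) = 1/(6 + S) (Z(S) = 1/(S + 6) = 1/(6 + S))
d(t, o) = o
d(g, Z(-2)) - 18233 = 1/(6 - 2) - 18233 = 1/4 - 18233 = -72931/4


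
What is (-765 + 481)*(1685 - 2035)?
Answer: 99400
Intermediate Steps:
(-765 + 481)*(1685 - 2035) = -284*(-350) = 99400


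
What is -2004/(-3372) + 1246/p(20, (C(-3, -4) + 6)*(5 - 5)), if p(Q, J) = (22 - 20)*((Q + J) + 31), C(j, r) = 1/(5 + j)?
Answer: 183580/14331 ≈ 12.810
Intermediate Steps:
p(Q, J) = 62 + 2*J + 2*Q (p(Q, J) = 2*((J + Q) + 31) = 2*(31 + J + Q) = 62 + 2*J + 2*Q)
-2004/(-3372) + 1246/p(20, (C(-3, -4) + 6)*(5 - 5)) = -2004/(-3372) + 1246/(62 + 2*((1/(5 - 3) + 6)*(5 - 5)) + 2*20) = -2004*(-1/3372) + 1246/(62 + 2*((1/2 + 6)*0) + 40) = 167/281 + 1246/(62 + 2*((1/2 + 6)*0) + 40) = 167/281 + 1246/(62 + 2*((13/2)*0) + 40) = 167/281 + 1246/(62 + 2*0 + 40) = 167/281 + 1246/(62 + 0 + 40) = 167/281 + 1246/102 = 167/281 + 1246*(1/102) = 167/281 + 623/51 = 183580/14331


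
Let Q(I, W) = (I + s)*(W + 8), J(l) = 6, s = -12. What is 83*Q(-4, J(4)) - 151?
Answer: -18743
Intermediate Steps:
Q(I, W) = (-12 + I)*(8 + W) (Q(I, W) = (I - 12)*(W + 8) = (-12 + I)*(8 + W))
83*Q(-4, J(4)) - 151 = 83*(-96 - 12*6 + 8*(-4) - 4*6) - 151 = 83*(-96 - 72 - 32 - 24) - 151 = 83*(-224) - 151 = -18592 - 151 = -18743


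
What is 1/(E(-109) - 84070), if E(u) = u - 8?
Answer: -1/84187 ≈ -1.1878e-5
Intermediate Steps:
E(u) = -8 + u
1/(E(-109) - 84070) = 1/((-8 - 109) - 84070) = 1/(-117 - 84070) = 1/(-84187) = -1/84187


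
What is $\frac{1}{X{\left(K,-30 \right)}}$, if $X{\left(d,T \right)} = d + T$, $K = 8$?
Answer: $- \frac{1}{22} \approx -0.045455$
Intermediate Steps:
$X{\left(d,T \right)} = T + d$
$\frac{1}{X{\left(K,-30 \right)}} = \frac{1}{-30 + 8} = \frac{1}{-22} = - \frac{1}{22}$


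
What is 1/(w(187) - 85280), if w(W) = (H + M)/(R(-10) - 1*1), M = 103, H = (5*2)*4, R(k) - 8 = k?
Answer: -3/255983 ≈ -1.1720e-5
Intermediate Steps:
R(k) = 8 + k
H = 40 (H = 10*4 = 40)
w(W) = -143/3 (w(W) = (40 + 103)/((8 - 10) - 1*1) = 143/(-2 - 1) = 143/(-3) = 143*(-1/3) = -143/3)
1/(w(187) - 85280) = 1/(-143/3 - 85280) = 1/(-255983/3) = -3/255983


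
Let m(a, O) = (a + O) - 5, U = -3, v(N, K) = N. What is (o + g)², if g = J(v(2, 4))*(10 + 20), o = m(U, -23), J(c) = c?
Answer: 841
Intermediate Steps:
m(a, O) = -5 + O + a (m(a, O) = (O + a) - 5 = -5 + O + a)
o = -31 (o = -5 - 23 - 3 = -31)
g = 60 (g = 2*(10 + 20) = 2*30 = 60)
(o + g)² = (-31 + 60)² = 29² = 841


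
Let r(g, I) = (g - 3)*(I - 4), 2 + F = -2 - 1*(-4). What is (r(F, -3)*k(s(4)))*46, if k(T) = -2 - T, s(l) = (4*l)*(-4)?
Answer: 59892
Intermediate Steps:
s(l) = -16*l
F = 0 (F = -2 + (-2 - 1*(-4)) = -2 + (-2 + 4) = -2 + 2 = 0)
r(g, I) = (-4 + I)*(-3 + g) (r(g, I) = (-3 + g)*(-4 + I) = (-4 + I)*(-3 + g))
(r(F, -3)*k(s(4)))*46 = ((12 - 4*0 - 3*(-3) - 3*0)*(-2 - (-16)*4))*46 = ((12 + 0 + 9 + 0)*(-2 - 1*(-64)))*46 = (21*(-2 + 64))*46 = (21*62)*46 = 1302*46 = 59892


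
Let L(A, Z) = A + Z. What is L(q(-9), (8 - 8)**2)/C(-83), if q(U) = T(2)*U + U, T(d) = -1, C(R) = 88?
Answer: 0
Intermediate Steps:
q(U) = 0 (q(U) = -U + U = 0)
L(q(-9), (8 - 8)**2)/C(-83) = (0 + (8 - 8)**2)/88 = (0 + 0**2)*(1/88) = (0 + 0)*(1/88) = 0*(1/88) = 0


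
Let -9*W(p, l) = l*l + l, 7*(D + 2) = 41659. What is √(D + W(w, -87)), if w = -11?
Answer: √2257017/21 ≈ 71.540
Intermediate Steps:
D = 41645/7 (D = -2 + (⅐)*41659 = -2 + 41659/7 = 41645/7 ≈ 5949.3)
W(p, l) = -l/9 - l²/9 (W(p, l) = -(l*l + l)/9 = -(l² + l)/9 = -(l + l²)/9 = -l/9 - l²/9)
√(D + W(w, -87)) = √(41645/7 - ⅑*(-87)*(1 - 87)) = √(41645/7 - ⅑*(-87)*(-86)) = √(41645/7 - 2494/3) = √(107477/21) = √2257017/21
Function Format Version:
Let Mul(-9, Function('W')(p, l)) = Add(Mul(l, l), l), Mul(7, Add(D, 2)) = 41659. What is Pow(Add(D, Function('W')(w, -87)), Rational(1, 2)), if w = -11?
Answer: Mul(Rational(1, 21), Pow(2257017, Rational(1, 2))) ≈ 71.540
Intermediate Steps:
D = Rational(41645, 7) (D = Add(-2, Mul(Rational(1, 7), 41659)) = Add(-2, Rational(41659, 7)) = Rational(41645, 7) ≈ 5949.3)
Function('W')(p, l) = Add(Mul(Rational(-1, 9), l), Mul(Rational(-1, 9), Pow(l, 2))) (Function('W')(p, l) = Mul(Rational(-1, 9), Add(Mul(l, l), l)) = Mul(Rational(-1, 9), Add(Pow(l, 2), l)) = Mul(Rational(-1, 9), Add(l, Pow(l, 2))) = Add(Mul(Rational(-1, 9), l), Mul(Rational(-1, 9), Pow(l, 2))))
Pow(Add(D, Function('W')(w, -87)), Rational(1, 2)) = Pow(Add(Rational(41645, 7), Mul(Rational(-1, 9), -87, Add(1, -87))), Rational(1, 2)) = Pow(Add(Rational(41645, 7), Mul(Rational(-1, 9), -87, -86)), Rational(1, 2)) = Pow(Add(Rational(41645, 7), Rational(-2494, 3)), Rational(1, 2)) = Pow(Rational(107477, 21), Rational(1, 2)) = Mul(Rational(1, 21), Pow(2257017, Rational(1, 2)))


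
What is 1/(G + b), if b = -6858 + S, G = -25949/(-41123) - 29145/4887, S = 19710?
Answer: 66989367/860590105660 ≈ 7.7841e-5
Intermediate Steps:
G = -357239024/66989367 (G = -25949*(-1/41123) - 29145*1/4887 = 25949/41123 - 9715/1629 = -357239024/66989367 ≈ -5.3328)
b = 12852 (b = -6858 + 19710 = 12852)
1/(G + b) = 1/(-357239024/66989367 + 12852) = 1/(860590105660/66989367) = 66989367/860590105660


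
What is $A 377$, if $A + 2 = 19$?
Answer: $6409$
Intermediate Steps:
$A = 17$ ($A = -2 + 19 = 17$)
$A 377 = 17 \cdot 377 = 6409$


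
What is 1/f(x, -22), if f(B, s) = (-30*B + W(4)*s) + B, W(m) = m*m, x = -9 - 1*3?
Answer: -1/4 ≈ -0.25000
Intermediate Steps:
x = -12 (x = -9 - 3 = -12)
W(m) = m**2
f(B, s) = -29*B + 16*s (f(B, s) = (-30*B + 4**2*s) + B = (-30*B + 16*s) + B = -29*B + 16*s)
1/f(x, -22) = 1/(-29*(-12) + 16*(-22)) = 1/(348 - 352) = 1/(-4) = -1/4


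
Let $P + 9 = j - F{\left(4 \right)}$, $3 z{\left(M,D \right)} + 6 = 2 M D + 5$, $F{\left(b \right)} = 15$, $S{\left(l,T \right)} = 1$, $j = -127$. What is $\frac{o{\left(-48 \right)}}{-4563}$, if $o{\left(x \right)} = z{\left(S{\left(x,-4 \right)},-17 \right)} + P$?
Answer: $\frac{488}{13689} \approx 0.035649$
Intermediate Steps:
$z{\left(M,D \right)} = - \frac{1}{3} + \frac{2 D M}{3}$ ($z{\left(M,D \right)} = -2 + \frac{2 M D + 5}{3} = -2 + \frac{2 D M + 5}{3} = -2 + \frac{5 + 2 D M}{3} = -2 + \left(\frac{5}{3} + \frac{2 D M}{3}\right) = - \frac{1}{3} + \frac{2 D M}{3}$)
$P = -151$ ($P = -9 - 142 = -151$)
$o{\left(x \right)} = - \frac{488}{3}$ ($o{\left(x \right)} = \left(- \frac{1}{3} + \frac{2}{3} \left(-17\right) 1\right) - 151 = \left(- \frac{1}{3} - \frac{34}{3}\right) - 151 = - \frac{35}{3} - 151 = - \frac{488}{3}$)
$\frac{o{\left(-48 \right)}}{-4563} = - \frac{488}{3 \left(-4563\right)} = \left(- \frac{488}{3}\right) \left(- \frac{1}{4563}\right) = \frac{488}{13689}$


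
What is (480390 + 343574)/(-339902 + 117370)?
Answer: -205991/55633 ≈ -3.7027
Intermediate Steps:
(480390 + 343574)/(-339902 + 117370) = 823964/(-222532) = 823964*(-1/222532) = -205991/55633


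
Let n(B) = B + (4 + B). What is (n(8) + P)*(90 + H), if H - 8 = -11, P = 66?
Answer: 7482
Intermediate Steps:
n(B) = 4 + 2*B
H = -3 (H = 8 - 11 = -3)
(n(8) + P)*(90 + H) = ((4 + 2*8) + 66)*(90 - 3) = ((4 + 16) + 66)*87 = (20 + 66)*87 = 86*87 = 7482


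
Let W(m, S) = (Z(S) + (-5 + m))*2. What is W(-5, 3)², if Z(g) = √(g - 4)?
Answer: 396 - 80*I ≈ 396.0 - 80.0*I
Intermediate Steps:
Z(g) = √(-4 + g)
W(m, S) = -10 + 2*m + 2*√(-4 + S) (W(m, S) = (√(-4 + S) + (-5 + m))*2 = (-5 + m + √(-4 + S))*2 = -10 + 2*m + 2*√(-4 + S))
W(-5, 3)² = (-10 + 2*(-5) + 2*√(-4 + 3))² = (-10 - 10 + 2*√(-1))² = (-10 - 10 + 2*I)² = (-20 + 2*I)²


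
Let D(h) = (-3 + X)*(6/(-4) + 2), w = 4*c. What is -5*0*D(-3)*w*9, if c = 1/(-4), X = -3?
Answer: 0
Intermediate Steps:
c = -¼ ≈ -0.25000
w = -1 (w = 4*(-¼) = -1)
D(h) = -3 (D(h) = (-3 - 3)*(6/(-4) + 2) = -6*(6*(-¼) + 2) = -6*(-3/2 + 2) = -6*½ = -3)
-5*0*D(-3)*w*9 = -5*0*(-3)*(-1)*9 = -0*(-1)*9 = -5*0*9 = 0*9 = 0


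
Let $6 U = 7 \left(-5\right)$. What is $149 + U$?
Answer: $\frac{859}{6} \approx 143.17$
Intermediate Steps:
$U = - \frac{35}{6}$ ($U = \frac{7 \left(-5\right)}{6} = \frac{1}{6} \left(-35\right) = - \frac{35}{6} \approx -5.8333$)
$149 + U = 149 - \frac{35}{6} = \frac{859}{6}$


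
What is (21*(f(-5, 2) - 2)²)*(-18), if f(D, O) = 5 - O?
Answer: -378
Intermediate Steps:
(21*(f(-5, 2) - 2)²)*(-18) = (21*((5 - 1*2) - 2)²)*(-18) = (21*((5 - 2) - 2)²)*(-18) = (21*(3 - 2)²)*(-18) = (21*1²)*(-18) = (21*1)*(-18) = 21*(-18) = -378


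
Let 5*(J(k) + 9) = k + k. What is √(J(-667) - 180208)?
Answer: I*√4512095/5 ≈ 424.83*I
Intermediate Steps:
J(k) = -9 + 2*k/5 (J(k) = -9 + (k + k)/5 = -9 + (2*k)/5 = -9 + 2*k/5)
√(J(-667) - 180208) = √((-9 + (⅖)*(-667)) - 180208) = √((-9 - 1334/5) - 180208) = √(-1379/5 - 180208) = √(-902419/5) = I*√4512095/5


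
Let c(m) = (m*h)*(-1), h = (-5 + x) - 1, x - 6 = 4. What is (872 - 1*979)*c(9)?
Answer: 3852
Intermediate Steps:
x = 10 (x = 6 + 4 = 10)
h = 4 (h = (-5 + 10) - 1 = 5 - 1 = 4)
c(m) = -4*m (c(m) = (m*4)*(-1) = (4*m)*(-1) = -4*m)
(872 - 1*979)*c(9) = (872 - 1*979)*(-4*9) = (872 - 979)*(-36) = -107*(-36) = 3852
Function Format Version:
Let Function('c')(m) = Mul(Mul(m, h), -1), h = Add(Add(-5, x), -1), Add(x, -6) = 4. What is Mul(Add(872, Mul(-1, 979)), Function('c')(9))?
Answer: 3852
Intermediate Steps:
x = 10 (x = Add(6, 4) = 10)
h = 4 (h = Add(Add(-5, 10), -1) = Add(5, -1) = 4)
Function('c')(m) = Mul(-4, m) (Function('c')(m) = Mul(Mul(m, 4), -1) = Mul(Mul(4, m), -1) = Mul(-4, m))
Mul(Add(872, Mul(-1, 979)), Function('c')(9)) = Mul(Add(872, Mul(-1, 979)), Mul(-4, 9)) = Mul(Add(872, -979), -36) = Mul(-107, -36) = 3852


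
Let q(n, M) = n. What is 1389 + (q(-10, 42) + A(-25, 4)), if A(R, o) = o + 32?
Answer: 1415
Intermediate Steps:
A(R, o) = 32 + o
1389 + (q(-10, 42) + A(-25, 4)) = 1389 + (-10 + (32 + 4)) = 1389 + (-10 + 36) = 1389 + 26 = 1415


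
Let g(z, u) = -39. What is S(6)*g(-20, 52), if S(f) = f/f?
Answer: -39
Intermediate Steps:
S(f) = 1
S(6)*g(-20, 52) = 1*(-39) = -39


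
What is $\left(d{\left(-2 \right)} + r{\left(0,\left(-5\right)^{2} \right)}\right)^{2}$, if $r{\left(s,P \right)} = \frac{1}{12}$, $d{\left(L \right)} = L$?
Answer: $\frac{529}{144} \approx 3.6736$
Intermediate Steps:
$r{\left(s,P \right)} = \frac{1}{12}$
$\left(d{\left(-2 \right)} + r{\left(0,\left(-5\right)^{2} \right)}\right)^{2} = \left(-2 + \frac{1}{12}\right)^{2} = \left(- \frac{23}{12}\right)^{2} = \frac{529}{144}$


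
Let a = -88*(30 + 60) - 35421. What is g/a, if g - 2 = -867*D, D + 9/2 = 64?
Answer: 103169/86682 ≈ 1.1902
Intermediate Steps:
D = 119/2 (D = -9/2 + 64 = 119/2 ≈ 59.500)
g = -103169/2 (g = 2 - 867*119/2 = 2 - 103173/2 = -103169/2 ≈ -51585.)
a = -43341 (a = -88*90 - 35421 = -7920 - 35421 = -43341)
g/a = -103169/2/(-43341) = -103169/2*(-1/43341) = 103169/86682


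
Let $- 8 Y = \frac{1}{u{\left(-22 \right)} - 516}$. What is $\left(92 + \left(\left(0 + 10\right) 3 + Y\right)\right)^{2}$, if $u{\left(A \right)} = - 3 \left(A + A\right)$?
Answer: $\frac{140463796225}{9437184} \approx 14884.0$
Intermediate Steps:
$u{\left(A \right)} = - 6 A$ ($u{\left(A \right)} = - 3 \cdot 2 A = - 6 A$)
$Y = \frac{1}{3072}$ ($Y = - \frac{1}{8 \left(\left(-6\right) \left(-22\right) - 516\right)} = - \frac{1}{8 \left(132 - 516\right)} = - \frac{1}{8 \left(-384\right)} = \left(- \frac{1}{8}\right) \left(- \frac{1}{384}\right) = \frac{1}{3072} \approx 0.00032552$)
$\left(92 + \left(\left(0 + 10\right) 3 + Y\right)\right)^{2} = \left(92 + \left(\left(0 + 10\right) 3 + \frac{1}{3072}\right)\right)^{2} = \left(92 + \left(10 \cdot 3 + \frac{1}{3072}\right)\right)^{2} = \left(92 + \left(30 + \frac{1}{3072}\right)\right)^{2} = \left(92 + \frac{92161}{3072}\right)^{2} = \left(\frac{374785}{3072}\right)^{2} = \frac{140463796225}{9437184}$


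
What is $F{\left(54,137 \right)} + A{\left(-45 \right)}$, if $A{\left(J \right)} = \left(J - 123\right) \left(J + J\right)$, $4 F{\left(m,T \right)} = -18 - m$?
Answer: $15102$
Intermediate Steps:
$F{\left(m,T \right)} = - \frac{9}{2} - \frac{m}{4}$ ($F{\left(m,T \right)} = \frac{-18 - m}{4} = - \frac{9}{2} - \frac{m}{4}$)
$A{\left(J \right)} = 2 J \left(-123 + J\right)$ ($A{\left(J \right)} = \left(-123 + J\right) 2 J = 2 J \left(-123 + J\right)$)
$F{\left(54,137 \right)} + A{\left(-45 \right)} = \left(- \frac{9}{2} - \frac{27}{2}\right) + 2 \left(-45\right) \left(-123 - 45\right) = \left(- \frac{9}{2} - \frac{27}{2}\right) + 2 \left(-45\right) \left(-168\right) = -18 + 15120 = 15102$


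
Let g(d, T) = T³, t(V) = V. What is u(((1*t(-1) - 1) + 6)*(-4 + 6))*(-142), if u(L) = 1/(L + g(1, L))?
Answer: -71/260 ≈ -0.27308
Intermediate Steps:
u(L) = 1/(L + L³)
u(((1*t(-1) - 1) + 6)*(-4 + 6))*(-142) = -142/(((1*(-1) - 1) + 6)*(-4 + 6) + (((1*(-1) - 1) + 6)*(-4 + 6))³) = -142/(((-1 - 1) + 6)*2 + (((-1 - 1) + 6)*2)³) = -142/((-2 + 6)*2 + ((-2 + 6)*2)³) = -142/(4*2 + (4*2)³) = -142/(8 + 8³) = -142/(8 + 512) = -142/520 = (1/520)*(-142) = -71/260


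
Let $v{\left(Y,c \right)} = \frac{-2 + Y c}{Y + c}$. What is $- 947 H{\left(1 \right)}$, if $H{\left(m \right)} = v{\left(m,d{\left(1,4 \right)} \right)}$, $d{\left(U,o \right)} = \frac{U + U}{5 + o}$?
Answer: $\frac{15152}{11} \approx 1377.5$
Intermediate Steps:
$d{\left(U,o \right)} = \frac{2 U}{5 + o}$
$v{\left(Y,c \right)} = \frac{-2 + Y c}{Y + c}$
$H{\left(m \right)} = \frac{-2 + \frac{2 m}{9}}{\frac{2}{9} + m}$ ($H{\left(m \right)} = \frac{-2 + m 2 \cdot 1 \frac{1}{5 + 4}}{m + 2 \cdot 1 \frac{1}{5 + 4}} = \frac{-2 + m 2 \cdot 1 \cdot \frac{1}{9}}{m + 2 \cdot 1 \cdot \frac{1}{9}} = \frac{-2 + m \frac{2}{9}}{m + \frac{2}{9}} = \frac{-2 + \frac{2 m}{9}}{\frac{2}{9} + m}$)
$- 947 H{\left(1 \right)} = - 947 \frac{2 \left(-9 + 1\right)}{2 + 9 \cdot 1} = - 947 \cdot 2 \frac{1}{2 + 9} \left(-8\right) = - 947 \cdot 2 \cdot \frac{1}{11} \left(-8\right) = \left(-947\right) \left(- \frac{16}{11}\right) = \frac{15152}{11}$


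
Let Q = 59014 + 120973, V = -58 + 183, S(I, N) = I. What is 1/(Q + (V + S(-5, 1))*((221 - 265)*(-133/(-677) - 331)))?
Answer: 677/1304328319 ≈ 5.1904e-7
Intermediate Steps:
V = 125
Q = 179987
1/(Q + (V + S(-5, 1))*((221 - 265)*(-133/(-677) - 331))) = 1/(179987 + (125 - 5)*((221 - 265)*(-133/(-677) - 331))) = 1/(179987 + 120*(-44*(-133*(-1/677) - 331))) = 1/(179987 + 120*(-44*(133/677 - 331))) = 1/(179987 + 120*(-44*(-223954/677))) = 1/(179987 + 120*(9853976/677)) = 1/(179987 + 1182477120/677) = 1/(1304328319/677) = 677/1304328319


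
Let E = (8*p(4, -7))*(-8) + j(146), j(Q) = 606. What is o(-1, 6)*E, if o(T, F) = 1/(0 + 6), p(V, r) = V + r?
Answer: 133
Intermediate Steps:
o(T, F) = 1/6
E = 798 (E = (8*(4 - 7))*(-8) + 606 = (8*(-3))*(-8) + 606 = -24*(-8) + 606 = 192 + 606 = 798)
o(-1, 6)*E = (1/6)*798 = 133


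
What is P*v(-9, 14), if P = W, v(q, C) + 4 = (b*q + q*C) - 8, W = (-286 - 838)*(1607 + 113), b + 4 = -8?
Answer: 57998400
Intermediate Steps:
b = -12 (b = -4 - 8 = -12)
W = -1933280 (W = -1124*1720 = -1933280)
v(q, C) = -12 - 12*q + C*q (v(q, C) = -4 + ((-12*q + q*C) - 8) = -4 + ((-12*q + C*q) - 8) = -4 + (-8 - 12*q + C*q) = -12 - 12*q + C*q)
P = -1933280
P*v(-9, 14) = -1933280*(-12 - 12*(-9) + 14*(-9)) = -1933280*(-12 + 108 - 126) = -1933280*(-30) = 57998400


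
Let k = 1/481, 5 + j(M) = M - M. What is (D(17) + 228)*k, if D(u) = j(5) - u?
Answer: 206/481 ≈ 0.42827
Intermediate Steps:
j(M) = -5 (j(M) = -5 + (M - M) = -5 + 0 = -5)
D(u) = -5 - u
k = 1/481 ≈ 0.0020790
(D(17) + 228)*k = ((-5 - 1*17) + 228)*(1/481) = ((-5 - 17) + 228)*(1/481) = (-22 + 228)*(1/481) = 206*(1/481) = 206/481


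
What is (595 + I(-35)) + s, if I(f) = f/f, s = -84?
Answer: 512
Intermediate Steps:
I(f) = 1
(595 + I(-35)) + s = (595 + 1) - 84 = 596 - 84 = 512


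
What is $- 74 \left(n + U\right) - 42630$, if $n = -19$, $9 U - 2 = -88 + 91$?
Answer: $- \frac{371386}{9} \approx -41265.0$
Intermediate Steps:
$U = \frac{5}{9}$ ($U = \frac{2}{9} + \frac{-88 + 91}{9} = \frac{2}{9} + \frac{1}{9} \cdot 3 = \frac{2}{9} + \frac{1}{3} = \frac{5}{9} \approx 0.55556$)
$- 74 \left(n + U\right) - 42630 = - 74 \left(-19 + \frac{5}{9}\right) - 42630 = \left(-74\right) \left(- \frac{166}{9}\right) - 42630 = \frac{12284}{9} - 42630 = - \frac{371386}{9}$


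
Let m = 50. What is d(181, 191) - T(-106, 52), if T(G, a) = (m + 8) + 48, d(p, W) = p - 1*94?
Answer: -19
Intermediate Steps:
d(p, W) = -94 + p (d(p, W) = p - 94 = -94 + p)
T(G, a) = 106 (T(G, a) = (50 + 8) + 48 = 58 + 48 = 106)
d(181, 191) - T(-106, 52) = (-94 + 181) - 1*106 = 87 - 106 = -19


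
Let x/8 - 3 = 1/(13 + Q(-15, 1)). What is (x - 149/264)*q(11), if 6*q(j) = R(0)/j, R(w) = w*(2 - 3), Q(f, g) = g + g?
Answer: 0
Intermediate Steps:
Q(f, g) = 2*g
R(w) = -w (R(w) = w*(-1) = -w)
x = 368/15 (x = 24 + 8/(13 + 2*1) = 24 + 8/(13 + 2) = 24 + 8/15 = 368/15 ≈ 24.533)
q(j) = 0 (q(j) = ((-1*0)/j)/6 = (0/j)/6 = (⅙)*0 = 0)
(x - 149/264)*q(11) = (368/15 - 149/264)*0 = (31639/1320)*0 = 0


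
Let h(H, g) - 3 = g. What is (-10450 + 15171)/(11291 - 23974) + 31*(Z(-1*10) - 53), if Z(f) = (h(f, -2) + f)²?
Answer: 11004123/12683 ≈ 867.63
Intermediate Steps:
h(H, g) = 3 + g
Z(f) = (1 + f)² (Z(f) = ((3 - 2) + f)² = (1 + f)²)
(-10450 + 15171)/(11291 - 23974) + 31*(Z(-1*10) - 53) = (-10450 + 15171)/(11291 - 23974) + 31*((1 - 1*10)² - 53) = 4721/(-12683) + 31*((1 - 10)² - 53) = 4721*(-1/12683) + 31*((-9)² - 53) = -4721/12683 + 31*(81 - 53) = -4721/12683 + 31*28 = -4721/12683 + 868 = 11004123/12683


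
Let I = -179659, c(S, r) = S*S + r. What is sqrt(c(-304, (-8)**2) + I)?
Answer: I*sqrt(87179) ≈ 295.26*I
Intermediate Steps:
c(S, r) = r + S**2 (c(S, r) = S**2 + r = r + S**2)
sqrt(c(-304, (-8)**2) + I) = sqrt(((-8)**2 + (-304)**2) - 179659) = sqrt((64 + 92416) - 179659) = sqrt(92480 - 179659) = sqrt(-87179) = I*sqrt(87179)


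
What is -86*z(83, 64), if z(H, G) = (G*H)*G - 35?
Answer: -29234238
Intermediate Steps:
z(H, G) = -35 + H*G² (z(H, G) = H*G² - 35 = -35 + H*G²)
-86*z(83, 64) = -86*(-35 + 83*64²) = -86*(-35 + 83*4096) = -86*(-35 + 339968) = -86*339933 = -29234238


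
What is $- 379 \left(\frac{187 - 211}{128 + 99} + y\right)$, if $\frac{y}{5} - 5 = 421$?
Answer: $- \frac{183241194}{227} \approx -8.0723 \cdot 10^{5}$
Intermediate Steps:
$y = 2130$ ($y = 25 + 5 \cdot 421 = 25 + 2105 = 2130$)
$- 379 \left(\frac{187 - 211}{128 + 99} + y\right) = - 379 \left(\frac{187 - 211}{128 + 99} + 2130\right) = - 379 \left(- \frac{24}{227} + 2130\right) = \left(-379\right) \frac{483486}{227} = - \frac{183241194}{227}$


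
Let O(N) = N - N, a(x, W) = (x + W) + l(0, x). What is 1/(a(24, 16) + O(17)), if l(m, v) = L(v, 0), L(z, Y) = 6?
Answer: 1/46 ≈ 0.021739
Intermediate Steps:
l(m, v) = 6
a(x, W) = 6 + W + x (a(x, W) = (x + W) + 6 = (W + x) + 6 = 6 + W + x)
O(N) = 0
1/(a(24, 16) + O(17)) = 1/((6 + 16 + 24) + 0) = 1/(46 + 0) = 1/46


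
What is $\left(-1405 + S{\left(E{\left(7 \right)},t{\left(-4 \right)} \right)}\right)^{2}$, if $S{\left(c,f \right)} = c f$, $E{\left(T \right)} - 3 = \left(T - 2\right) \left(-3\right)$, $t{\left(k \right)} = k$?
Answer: $1841449$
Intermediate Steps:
$E{\left(T \right)} = 9 - 3 T$ ($E{\left(T \right)} = 3 + \left(T - 2\right) \left(-3\right) = 3 + \left(-2 + T\right) \left(-3\right) = 3 - \left(-6 + 3 T\right) = 9 - 3 T$)
$\left(-1405 + S{\left(E{\left(7 \right)},t{\left(-4 \right)} \right)}\right)^{2} = \left(-1405 + \left(9 - 21\right) \left(-4\right)\right)^{2} = \left(-1405 - -48\right)^{2} = \left(-1405 + 48\right)^{2} = \left(-1357\right)^{2} = 1841449$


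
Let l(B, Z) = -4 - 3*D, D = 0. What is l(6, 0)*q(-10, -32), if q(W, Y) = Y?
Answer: 128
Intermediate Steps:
l(B, Z) = -4 (l(B, Z) = -4 - 3*0 = -4 + 0 = -4)
l(6, 0)*q(-10, -32) = -4*(-32) = 128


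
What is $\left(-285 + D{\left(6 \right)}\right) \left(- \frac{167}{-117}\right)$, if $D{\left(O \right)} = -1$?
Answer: $- \frac{3674}{9} \approx -408.22$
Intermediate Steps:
$\left(-285 + D{\left(6 \right)}\right) \left(- \frac{167}{-117}\right) = \left(-285 - 1\right) \left(- \frac{167}{-117}\right) = - 286 \left(\left(-167\right) \left(- \frac{1}{117}\right)\right) = \left(-286\right) \frac{167}{117} = - \frac{3674}{9}$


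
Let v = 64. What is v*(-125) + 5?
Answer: -7995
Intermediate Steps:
v*(-125) + 5 = 64*(-125) + 5 = -8000 + 5 = -7995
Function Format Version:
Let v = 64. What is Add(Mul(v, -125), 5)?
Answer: -7995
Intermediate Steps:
Add(Mul(v, -125), 5) = Add(Mul(64, -125), 5) = Add(-8000, 5) = -7995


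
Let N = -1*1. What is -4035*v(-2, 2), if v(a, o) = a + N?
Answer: 12105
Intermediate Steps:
N = -1
v(a, o) = -1 + a (v(a, o) = a - 1 = -1 + a)
-4035*v(-2, 2) = -4035*(-1 - 2) = -4035*(-3) = 12105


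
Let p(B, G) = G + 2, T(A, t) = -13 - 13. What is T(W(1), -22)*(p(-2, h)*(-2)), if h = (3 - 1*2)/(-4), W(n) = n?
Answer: 91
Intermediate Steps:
T(A, t) = -26
h = -¼ (h = (3 - 2)*(-¼) = 1*(-¼) = -¼ ≈ -0.25000)
p(B, G) = 2 + G
T(W(1), -22)*(p(-2, h)*(-2)) = -26*(2 - ¼)*(-2) = -91*(-2)/2 = -26*(-7/2) = 91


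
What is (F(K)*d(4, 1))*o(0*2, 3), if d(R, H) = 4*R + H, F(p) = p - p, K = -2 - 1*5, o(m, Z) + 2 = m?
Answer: 0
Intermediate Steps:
o(m, Z) = -2 + m
K = -7 (K = -2 - 5 = -7)
F(p) = 0
d(R, H) = H + 4*R
(F(K)*d(4, 1))*o(0*2, 3) = (0*(1 + 4*4))*(-2 + 0*2) = (0*(1 + 16))*(-2 + 0) = (0*17)*(-2) = 0*(-2) = 0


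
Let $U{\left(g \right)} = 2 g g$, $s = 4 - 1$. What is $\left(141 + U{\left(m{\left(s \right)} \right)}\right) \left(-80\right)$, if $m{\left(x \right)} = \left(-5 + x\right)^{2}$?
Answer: $-13840$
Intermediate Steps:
$s = 3$
$U{\left(g \right)} = 2 g^{2}$
$\left(141 + U{\left(m{\left(s \right)} \right)}\right) \left(-80\right) = \left(141 + 2 \left(\left(-5 + 3\right)^{2}\right)^{2}\right) \left(-80\right) = \left(141 + 2 \left(\left(-2\right)^{2}\right)^{2}\right) \left(-80\right) = \left(141 + 2 \cdot 4^{2}\right) \left(-80\right) = \left(141 + 2 \cdot 16\right) \left(-80\right) = \left(141 + 32\right) \left(-80\right) = 173 \left(-80\right) = -13840$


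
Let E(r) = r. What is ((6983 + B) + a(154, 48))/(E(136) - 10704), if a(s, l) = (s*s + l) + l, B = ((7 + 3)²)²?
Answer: -40795/10568 ≈ -3.8602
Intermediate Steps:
B = 10000 (B = (10²)² = 100² = 10000)
a(s, l) = s² + 2*l (a(s, l) = (s² + l) + l = (l + s²) + l = s² + 2*l)
((6983 + B) + a(154, 48))/(E(136) - 10704) = ((6983 + 10000) + (154² + 2*48))/(136 - 10704) = (16983 + (23716 + 96))/(-10568) = (16983 + 23812)*(-1/10568) = 40795*(-1/10568) = -40795/10568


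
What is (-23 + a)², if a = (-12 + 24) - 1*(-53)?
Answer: 1764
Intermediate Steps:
a = 65 (a = 12 + 53 = 65)
(-23 + a)² = (-23 + 65)² = 42² = 1764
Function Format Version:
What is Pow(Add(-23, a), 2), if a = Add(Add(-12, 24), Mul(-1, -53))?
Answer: 1764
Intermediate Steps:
a = 65 (a = Add(12, 53) = 65)
Pow(Add(-23, a), 2) = Pow(Add(-23, 65), 2) = Pow(42, 2) = 1764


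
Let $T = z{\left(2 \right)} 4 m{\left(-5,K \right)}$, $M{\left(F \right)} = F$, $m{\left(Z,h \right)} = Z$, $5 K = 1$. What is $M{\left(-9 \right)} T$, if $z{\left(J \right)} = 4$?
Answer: $720$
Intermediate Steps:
$K = \frac{1}{5}$ ($K = \frac{1}{5} \cdot 1 = \frac{1}{5} \approx 0.2$)
$T = -80$ ($T = 4 \cdot 4 \left(-5\right) = 16 \left(-5\right) = -80$)
$M{\left(-9 \right)} T = \left(-9\right) \left(-80\right) = 720$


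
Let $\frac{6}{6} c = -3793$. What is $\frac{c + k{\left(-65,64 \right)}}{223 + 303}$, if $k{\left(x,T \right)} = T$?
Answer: $- \frac{3729}{526} \approx -7.0894$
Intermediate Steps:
$c = -3793$
$\frac{c + k{\left(-65,64 \right)}}{223 + 303} = \frac{-3793 + 64}{223 + 303} = - \frac{3729}{526}$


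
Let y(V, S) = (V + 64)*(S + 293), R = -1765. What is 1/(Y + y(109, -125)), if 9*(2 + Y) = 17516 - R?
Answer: 3/93613 ≈ 3.2047e-5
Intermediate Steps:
Y = 6421/3 (Y = -2 + (17516 - 1*(-1765))/9 = -2 + (17516 + 1765)/9 = -2 + (⅑)*19281 = -2 + 6427/3 = 6421/3 ≈ 2140.3)
y(V, S) = (64 + V)*(293 + S)
1/(Y + y(109, -125)) = 1/(6421/3 + (18752 + 64*(-125) + 293*109 - 125*109)) = 1/(6421/3 + (18752 - 8000 + 31937 - 13625)) = 1/(6421/3 + 29064) = 1/(93613/3) = 3/93613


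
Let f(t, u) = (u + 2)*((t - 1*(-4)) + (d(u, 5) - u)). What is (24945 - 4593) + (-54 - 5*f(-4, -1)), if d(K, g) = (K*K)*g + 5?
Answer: 20243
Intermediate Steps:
d(K, g) = 5 + g*K**2 (d(K, g) = K**2*g + 5 = g*K**2 + 5 = 5 + g*K**2)
f(t, u) = (2 + u)*(9 + t - u + 5*u**2) (f(t, u) = (u + 2)*((t - 1*(-4)) + ((5 + 5*u**2) - u)) = (2 + u)*((t + 4) + (5 - u + 5*u**2)) = (2 + u)*((4 + t) + (5 - u + 5*u**2)) = (2 + u)*(9 + t - u + 5*u**2))
(24945 - 4593) + (-54 - 5*f(-4, -1)) = (24945 - 4593) + (-54 - 5*(18 + 2*(-4) + 5*(-1)**3 + 7*(-1) + 9*(-1)**2 - 4*(-1))) = 20352 + (-54 - 5*(18 - 8 + 5*(-1) - 7 + 9*1 + 4)) = 20352 + (-54 - 5*(18 - 8 - 5 - 7 + 9 + 4)) = 20352 + (-54 - 5*11) = 20352 + (-54 - 55) = 20352 - 109 = 20243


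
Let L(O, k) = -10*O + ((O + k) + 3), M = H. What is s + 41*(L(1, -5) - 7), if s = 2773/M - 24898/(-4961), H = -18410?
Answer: -66958408053/91332010 ≈ -733.13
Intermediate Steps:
M = -18410
L(O, k) = 3 + k - 9*O (L(O, k) = -10*O + (3 + O + k) = 3 + k - 9*O)
s = 444615327/91332010 (s = 2773/(-18410) - 24898/(-4961) = 2773*(-1/18410) - 24898*(-1/4961) = -2773/18410 + 24898/4961 = 444615327/91332010 ≈ 4.8681)
s + 41*(L(1, -5) - 7) = 444615327/91332010 + 41*((3 - 5 - 9*1) - 7) = 444615327/91332010 + 41*((3 - 5 - 9) - 7) = 444615327/91332010 + 41*(-11 - 7) = 444615327/91332010 + 41*(-18) = 444615327/91332010 - 738 = -66958408053/91332010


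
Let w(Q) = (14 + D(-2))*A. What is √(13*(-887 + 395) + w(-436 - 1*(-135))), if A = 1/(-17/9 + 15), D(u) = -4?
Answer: I*√22261821/59 ≈ 79.97*I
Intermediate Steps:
A = 9/118 (A = 1/(-17*⅑ + 15) = 1/(-17/9 + 15) = 1/(118/9) = 9/118 ≈ 0.076271)
w(Q) = 45/59 (w(Q) = (14 - 4)*(9/118) = 10*(9/118) = 45/59)
√(13*(-887 + 395) + w(-436 - 1*(-135))) = √(13*(-887 + 395) + 45/59) = √(13*(-492) + 45/59) = √(-6396 + 45/59) = √(-377319/59) = I*√22261821/59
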